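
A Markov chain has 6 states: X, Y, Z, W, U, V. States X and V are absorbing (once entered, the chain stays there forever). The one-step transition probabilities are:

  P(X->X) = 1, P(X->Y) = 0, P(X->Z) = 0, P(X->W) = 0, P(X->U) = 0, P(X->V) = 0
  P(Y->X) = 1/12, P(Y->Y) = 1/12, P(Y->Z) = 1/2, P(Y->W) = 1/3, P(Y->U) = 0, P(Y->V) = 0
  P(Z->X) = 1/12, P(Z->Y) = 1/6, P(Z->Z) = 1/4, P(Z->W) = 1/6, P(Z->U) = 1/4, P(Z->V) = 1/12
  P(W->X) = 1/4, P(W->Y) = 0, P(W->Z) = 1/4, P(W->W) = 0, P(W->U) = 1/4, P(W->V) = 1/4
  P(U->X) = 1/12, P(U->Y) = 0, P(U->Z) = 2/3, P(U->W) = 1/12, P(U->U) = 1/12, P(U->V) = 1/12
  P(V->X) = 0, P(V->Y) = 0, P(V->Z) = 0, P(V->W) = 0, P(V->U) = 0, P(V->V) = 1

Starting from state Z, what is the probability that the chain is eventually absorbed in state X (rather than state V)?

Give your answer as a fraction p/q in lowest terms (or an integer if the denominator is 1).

Answer: 542/1041

Derivation:
Let a_i = P(absorbed in X | start in state i).
Boundary conditions: a_X = 1, a_V = 0.
For each transient state i, a_i = sum_j P(i->j) * a_j:
  a_Y = 1/12*a_X + 1/12*a_Y + 1/2*a_Z + 1/3*a_W + 0*a_U + 0*a_V
  a_Z = 1/12*a_X + 1/6*a_Y + 1/4*a_Z + 1/6*a_W + 1/4*a_U + 1/12*a_V
  a_W = 1/4*a_X + 0*a_Y + 1/4*a_Z + 0*a_W + 1/4*a_U + 1/4*a_V
  a_U = 1/12*a_X + 0*a_Y + 2/3*a_Z + 1/12*a_W + 1/12*a_U + 1/12*a_V

Substituting a_X = 1 and a_V = 0, rearrange to (I - Q) a = r where r[i] = P(i -> X):
  [11/12, -1/2, -1/3, 0] . (a_Y, a_Z, a_W, a_U) = 1/12
  [-1/6, 3/4, -1/6, -1/4] . (a_Y, a_Z, a_W, a_U) = 1/12
  [0, -1/4, 1, -1/4] . (a_Y, a_Z, a_W, a_U) = 1/4
  [0, -2/3, -1/12, 11/12] . (a_Y, a_Z, a_W, a_U) = 1/12

Solving yields:
  a_Y = 583/1041
  a_Z = 542/1041
  a_W = 530/1041
  a_U = 179/347

Starting state is Z, so the absorption probability is a_Z = 542/1041.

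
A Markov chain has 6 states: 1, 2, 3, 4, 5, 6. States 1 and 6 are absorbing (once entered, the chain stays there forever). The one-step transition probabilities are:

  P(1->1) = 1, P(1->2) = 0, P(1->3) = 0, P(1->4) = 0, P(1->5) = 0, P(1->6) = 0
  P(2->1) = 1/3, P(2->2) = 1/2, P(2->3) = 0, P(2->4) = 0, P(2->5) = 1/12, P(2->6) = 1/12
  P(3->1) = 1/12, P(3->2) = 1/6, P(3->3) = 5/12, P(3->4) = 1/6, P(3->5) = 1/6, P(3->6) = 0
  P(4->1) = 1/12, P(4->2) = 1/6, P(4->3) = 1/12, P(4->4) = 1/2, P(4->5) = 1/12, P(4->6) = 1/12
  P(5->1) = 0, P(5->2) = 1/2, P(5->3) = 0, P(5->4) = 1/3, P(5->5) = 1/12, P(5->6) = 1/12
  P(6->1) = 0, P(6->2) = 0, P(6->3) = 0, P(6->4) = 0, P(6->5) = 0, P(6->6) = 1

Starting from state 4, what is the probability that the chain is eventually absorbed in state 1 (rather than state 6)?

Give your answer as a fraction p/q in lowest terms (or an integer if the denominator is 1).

Let a_i = P(absorbed in 1 | start in state i).
Boundary conditions: a_1 = 1, a_6 = 0.
For each transient state i, a_i = sum_j P(i->j) * a_j:
  a_2 = 1/3*a_1 + 1/2*a_2 + 0*a_3 + 0*a_4 + 1/12*a_5 + 1/12*a_6
  a_3 = 1/12*a_1 + 1/6*a_2 + 5/12*a_3 + 1/6*a_4 + 1/6*a_5 + 0*a_6
  a_4 = 1/12*a_1 + 1/6*a_2 + 1/12*a_3 + 1/2*a_4 + 1/12*a_5 + 1/12*a_6
  a_5 = 0*a_1 + 1/2*a_2 + 0*a_3 + 1/3*a_4 + 1/12*a_5 + 1/12*a_6

Substituting a_1 = 1 and a_6 = 0, rearrange to (I - Q) a = r where r[i] = P(i -> 1):
  [1/2, 0, 0, -1/12] . (a_2, a_3, a_4, a_5) = 1/3
  [-1/6, 7/12, -1/6, -1/6] . (a_2, a_3, a_4, a_5) = 1/12
  [-1/6, -1/12, 1/2, -1/12] . (a_2, a_3, a_4, a_5) = 1/12
  [-1/2, 0, -1/3, 11/12] . (a_2, a_3, a_4, a_5) = 0

Solving yields:
  a_2 = 206/265
  a_3 = 197/265
  a_4 = 35/53
  a_5 = 176/265

Starting state is 4, so the absorption probability is a_4 = 35/53.

Answer: 35/53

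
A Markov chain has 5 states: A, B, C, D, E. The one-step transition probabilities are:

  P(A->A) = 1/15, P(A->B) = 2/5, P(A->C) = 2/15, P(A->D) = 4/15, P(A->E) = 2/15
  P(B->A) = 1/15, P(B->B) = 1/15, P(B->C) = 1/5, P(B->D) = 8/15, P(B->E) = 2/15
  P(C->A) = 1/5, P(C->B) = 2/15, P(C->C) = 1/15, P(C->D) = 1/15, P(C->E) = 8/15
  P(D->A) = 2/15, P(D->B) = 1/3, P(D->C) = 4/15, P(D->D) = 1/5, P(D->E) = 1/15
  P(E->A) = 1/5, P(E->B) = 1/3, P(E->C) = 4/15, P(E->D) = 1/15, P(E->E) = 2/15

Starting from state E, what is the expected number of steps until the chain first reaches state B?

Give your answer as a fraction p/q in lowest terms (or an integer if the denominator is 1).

Answer: 1260/383

Derivation:
Let h_i = expected steps to first reach B from state i.
Boundary: h_B = 0.
First-step equations for the other states:
  h_A = 1 + 1/15*h_A + 2/5*h_B + 2/15*h_C + 4/15*h_D + 2/15*h_E
  h_C = 1 + 1/5*h_A + 2/15*h_B + 1/15*h_C + 1/15*h_D + 8/15*h_E
  h_D = 1 + 2/15*h_A + 1/3*h_B + 4/15*h_C + 1/5*h_D + 1/15*h_E
  h_E = 1 + 1/5*h_A + 1/3*h_B + 4/15*h_C + 1/15*h_D + 2/15*h_E

Substituting h_B = 0 and rearranging gives the linear system (I - Q) h = 1:
  [14/15, -2/15, -4/15, -2/15] . (h_A, h_C, h_D, h_E) = 1
  [-1/5, 14/15, -1/15, -8/15] . (h_A, h_C, h_D, h_E) = 1
  [-2/15, -4/15, 4/5, -1/15] . (h_A, h_C, h_D, h_E) = 1
  [-1/5, -4/15, -1/15, 13/15] . (h_A, h_C, h_D, h_E) = 1

Solving yields:
  h_A = 2325/766
  h_C = 1470/383
  h_D = 2535/766
  h_E = 1260/383

Starting state is E, so the expected hitting time is h_E = 1260/383.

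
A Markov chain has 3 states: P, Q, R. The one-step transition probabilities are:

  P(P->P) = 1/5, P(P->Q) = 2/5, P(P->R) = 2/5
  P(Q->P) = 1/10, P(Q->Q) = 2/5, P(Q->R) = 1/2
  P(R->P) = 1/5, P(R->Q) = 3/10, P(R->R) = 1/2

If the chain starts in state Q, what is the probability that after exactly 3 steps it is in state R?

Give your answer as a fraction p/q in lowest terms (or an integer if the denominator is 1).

Answer: 121/250

Derivation:
Computing P^3 by repeated multiplication:
P^1 =
  P: [1/5, 2/5, 2/5]
  Q: [1/10, 2/5, 1/2]
  R: [1/5, 3/10, 1/2]
P^2 =
  P: [4/25, 9/25, 12/25]
  Q: [4/25, 7/20, 49/100]
  R: [17/100, 7/20, 12/25]
P^3 =
  P: [41/250, 44/125, 121/250]
  Q: [33/200, 351/1000, 121/250]
  R: [33/200, 44/125, 483/1000]

(P^3)[Q -> R] = 121/250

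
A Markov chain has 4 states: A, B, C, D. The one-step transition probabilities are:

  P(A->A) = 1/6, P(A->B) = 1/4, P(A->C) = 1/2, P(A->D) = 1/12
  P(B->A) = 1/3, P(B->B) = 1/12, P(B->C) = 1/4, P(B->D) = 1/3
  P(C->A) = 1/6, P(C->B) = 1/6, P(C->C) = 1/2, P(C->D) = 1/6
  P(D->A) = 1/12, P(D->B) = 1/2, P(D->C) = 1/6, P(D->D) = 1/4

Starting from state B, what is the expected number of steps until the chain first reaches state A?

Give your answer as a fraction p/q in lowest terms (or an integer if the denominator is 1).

Let h_i = expected steps to first reach A from state i.
Boundary: h_A = 0.
First-step equations for the other states:
  h_B = 1 + 1/3*h_A + 1/12*h_B + 1/4*h_C + 1/3*h_D
  h_C = 1 + 1/6*h_A + 1/6*h_B + 1/2*h_C + 1/6*h_D
  h_D = 1 + 1/12*h_A + 1/2*h_B + 1/6*h_C + 1/4*h_D

Substituting h_A = 0 and rearranging gives the linear system (I - Q) h = 1:
  [11/12, -1/4, -1/3] . (h_B, h_C, h_D) = 1
  [-1/6, 1/2, -1/6] . (h_B, h_C, h_D) = 1
  [-1/2, -1/6, 3/4] . (h_B, h_C, h_D) = 1

Solving yields:
  h_B = 23/5
  h_C = 27/5
  h_D = 28/5

Starting state is B, so the expected hitting time is h_B = 23/5.

Answer: 23/5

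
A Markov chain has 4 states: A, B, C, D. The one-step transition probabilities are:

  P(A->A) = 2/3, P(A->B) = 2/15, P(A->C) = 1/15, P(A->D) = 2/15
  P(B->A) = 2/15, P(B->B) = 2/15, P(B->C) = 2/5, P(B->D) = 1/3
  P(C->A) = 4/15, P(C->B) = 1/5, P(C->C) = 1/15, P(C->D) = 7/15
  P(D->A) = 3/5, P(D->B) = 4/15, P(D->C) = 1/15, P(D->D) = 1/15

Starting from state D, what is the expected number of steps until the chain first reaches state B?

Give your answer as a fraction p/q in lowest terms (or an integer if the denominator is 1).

Let h_i = expected steps to first reach B from state i.
Boundary: h_B = 0.
First-step equations for the other states:
  h_A = 1 + 2/3*h_A + 2/15*h_B + 1/15*h_C + 2/15*h_D
  h_C = 1 + 4/15*h_A + 1/5*h_B + 1/15*h_C + 7/15*h_D
  h_D = 1 + 3/5*h_A + 4/15*h_B + 1/15*h_C + 1/15*h_D

Substituting h_B = 0 and rearranging gives the linear system (I - Q) h = 1:
  [1/3, -1/15, -2/15] . (h_A, h_C, h_D) = 1
  [-4/15, 14/15, -7/15] . (h_A, h_C, h_D) = 1
  [-3/5, -1/15, 14/15] . (h_A, h_C, h_D) = 1

Solving yields:
  h_A = 1800/283
  h_C = 1605/283
  h_D = 1575/283

Starting state is D, so the expected hitting time is h_D = 1575/283.

Answer: 1575/283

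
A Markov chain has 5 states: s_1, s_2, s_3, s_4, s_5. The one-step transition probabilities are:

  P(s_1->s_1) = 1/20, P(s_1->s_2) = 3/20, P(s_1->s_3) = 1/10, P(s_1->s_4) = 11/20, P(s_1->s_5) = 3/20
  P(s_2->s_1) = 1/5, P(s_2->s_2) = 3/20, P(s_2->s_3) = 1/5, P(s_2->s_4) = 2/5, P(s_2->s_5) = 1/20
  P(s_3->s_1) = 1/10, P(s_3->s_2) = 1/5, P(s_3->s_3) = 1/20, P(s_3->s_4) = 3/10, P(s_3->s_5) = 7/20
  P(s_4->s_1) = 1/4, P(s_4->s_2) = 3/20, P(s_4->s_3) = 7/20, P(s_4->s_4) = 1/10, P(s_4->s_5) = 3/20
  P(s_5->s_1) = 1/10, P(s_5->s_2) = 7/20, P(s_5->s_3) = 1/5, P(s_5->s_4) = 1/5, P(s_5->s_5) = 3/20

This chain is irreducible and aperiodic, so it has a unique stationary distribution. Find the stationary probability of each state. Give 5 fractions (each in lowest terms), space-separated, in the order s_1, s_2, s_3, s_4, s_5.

The stationary distribution satisfies pi = pi * P, i.e.:
  pi_s_1 = 1/20*pi_s_1 + 1/5*pi_s_2 + 1/10*pi_s_3 + 1/4*pi_s_4 + 1/10*pi_s_5
  pi_s_2 = 3/20*pi_s_1 + 3/20*pi_s_2 + 1/5*pi_s_3 + 3/20*pi_s_4 + 7/20*pi_s_5
  pi_s_3 = 1/10*pi_s_1 + 1/5*pi_s_2 + 1/20*pi_s_3 + 7/20*pi_s_4 + 1/5*pi_s_5
  pi_s_4 = 11/20*pi_s_1 + 2/5*pi_s_2 + 3/10*pi_s_3 + 1/10*pi_s_4 + 1/5*pi_s_5
  pi_s_5 = 3/20*pi_s_1 + 1/20*pi_s_2 + 7/20*pi_s_3 + 3/20*pi_s_4 + 3/20*pi_s_5
with normalization: pi_s_1 + pi_s_2 + pi_s_3 + pi_s_4 + pi_s_5 = 1.

Using the first 4 balance equations plus normalization, the linear system A*pi = b is:
  [-19/20, 1/5, 1/10, 1/4, 1/10] . pi = 0
  [3/20, -17/20, 1/5, 3/20, 7/20] . pi = 0
  [1/10, 1/5, -19/20, 7/20, 1/5] . pi = 0
  [11/20, 2/5, 3/10, -9/10, 1/5] . pi = 0
  [1, 1, 1, 1, 1] . pi = 1

Solving yields:
  pi_s_1 = 6566/42555
  pi_s_2 = 5501/28370
  pi_s_3 = 8407/42555
  pi_s_4 = 12091/42555
  pi_s_5 = 14479/85110

Verification (pi * P):
  6566/42555*1/20 + 5501/28370*1/5 + 8407/42555*1/10 + 12091/42555*1/4 + 14479/85110*1/10 = 6566/42555 = pi_s_1  (ok)
  6566/42555*3/20 + 5501/28370*3/20 + 8407/42555*1/5 + 12091/42555*3/20 + 14479/85110*7/20 = 5501/28370 = pi_s_2  (ok)
  6566/42555*1/10 + 5501/28370*1/5 + 8407/42555*1/20 + 12091/42555*7/20 + 14479/85110*1/5 = 8407/42555 = pi_s_3  (ok)
  6566/42555*11/20 + 5501/28370*2/5 + 8407/42555*3/10 + 12091/42555*1/10 + 14479/85110*1/5 = 12091/42555 = pi_s_4  (ok)
  6566/42555*3/20 + 5501/28370*1/20 + 8407/42555*7/20 + 12091/42555*3/20 + 14479/85110*3/20 = 14479/85110 = pi_s_5  (ok)

Answer: 6566/42555 5501/28370 8407/42555 12091/42555 14479/85110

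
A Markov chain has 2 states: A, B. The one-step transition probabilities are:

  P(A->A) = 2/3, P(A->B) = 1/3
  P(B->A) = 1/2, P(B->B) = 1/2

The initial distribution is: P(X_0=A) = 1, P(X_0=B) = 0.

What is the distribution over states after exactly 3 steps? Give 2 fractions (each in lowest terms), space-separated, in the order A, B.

Answer: 65/108 43/108

Derivation:
Propagating the distribution step by step (d_{t+1} = d_t * P):
d_0 = (A=1, B=0)
  d_1[A] = 1*2/3 + 0*1/2 = 2/3
  d_1[B] = 1*1/3 + 0*1/2 = 1/3
d_1 = (A=2/3, B=1/3)
  d_2[A] = 2/3*2/3 + 1/3*1/2 = 11/18
  d_2[B] = 2/3*1/3 + 1/3*1/2 = 7/18
d_2 = (A=11/18, B=7/18)
  d_3[A] = 11/18*2/3 + 7/18*1/2 = 65/108
  d_3[B] = 11/18*1/3 + 7/18*1/2 = 43/108
d_3 = (A=65/108, B=43/108)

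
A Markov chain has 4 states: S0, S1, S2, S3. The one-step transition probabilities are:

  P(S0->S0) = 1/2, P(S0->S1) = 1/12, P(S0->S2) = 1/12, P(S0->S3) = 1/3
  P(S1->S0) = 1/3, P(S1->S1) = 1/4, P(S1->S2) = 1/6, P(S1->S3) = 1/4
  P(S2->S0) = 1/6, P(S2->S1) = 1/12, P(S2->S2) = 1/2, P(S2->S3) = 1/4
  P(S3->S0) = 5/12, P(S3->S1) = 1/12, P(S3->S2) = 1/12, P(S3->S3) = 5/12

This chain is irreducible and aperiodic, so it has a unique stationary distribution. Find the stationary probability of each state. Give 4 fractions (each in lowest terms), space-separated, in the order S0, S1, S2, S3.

Answer: 31/77 1/10 11/70 131/385

Derivation:
The stationary distribution satisfies pi = pi * P, i.e.:
  pi_S0 = 1/2*pi_S0 + 1/3*pi_S1 + 1/6*pi_S2 + 5/12*pi_S3
  pi_S1 = 1/12*pi_S0 + 1/4*pi_S1 + 1/12*pi_S2 + 1/12*pi_S3
  pi_S2 = 1/12*pi_S0 + 1/6*pi_S1 + 1/2*pi_S2 + 1/12*pi_S3
  pi_S3 = 1/3*pi_S0 + 1/4*pi_S1 + 1/4*pi_S2 + 5/12*pi_S3
with normalization: pi_S0 + pi_S1 + pi_S2 + pi_S3 = 1.

Using the first 3 balance equations plus normalization, the linear system A*pi = b is:
  [-1/2, 1/3, 1/6, 5/12] . pi = 0
  [1/12, -3/4, 1/12, 1/12] . pi = 0
  [1/12, 1/6, -1/2, 1/12] . pi = 0
  [1, 1, 1, 1] . pi = 1

Solving yields:
  pi_S0 = 31/77
  pi_S1 = 1/10
  pi_S2 = 11/70
  pi_S3 = 131/385

Verification (pi * P):
  31/77*1/2 + 1/10*1/3 + 11/70*1/6 + 131/385*5/12 = 31/77 = pi_S0  (ok)
  31/77*1/12 + 1/10*1/4 + 11/70*1/12 + 131/385*1/12 = 1/10 = pi_S1  (ok)
  31/77*1/12 + 1/10*1/6 + 11/70*1/2 + 131/385*1/12 = 11/70 = pi_S2  (ok)
  31/77*1/3 + 1/10*1/4 + 11/70*1/4 + 131/385*5/12 = 131/385 = pi_S3  (ok)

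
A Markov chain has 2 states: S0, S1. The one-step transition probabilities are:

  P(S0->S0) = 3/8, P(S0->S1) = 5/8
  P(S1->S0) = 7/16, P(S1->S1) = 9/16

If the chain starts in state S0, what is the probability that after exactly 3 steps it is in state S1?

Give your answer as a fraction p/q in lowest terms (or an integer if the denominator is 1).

Computing P^3 by repeated multiplication:
P^1 =
  S0: [3/8, 5/8]
  S1: [7/16, 9/16]
P^2 =
  S0: [53/128, 75/128]
  S1: [105/256, 151/256]
P^3 =
  S0: [843/2048, 1205/2048]
  S1: [1687/4096, 2409/4096]

(P^3)[S0 -> S1] = 1205/2048

Answer: 1205/2048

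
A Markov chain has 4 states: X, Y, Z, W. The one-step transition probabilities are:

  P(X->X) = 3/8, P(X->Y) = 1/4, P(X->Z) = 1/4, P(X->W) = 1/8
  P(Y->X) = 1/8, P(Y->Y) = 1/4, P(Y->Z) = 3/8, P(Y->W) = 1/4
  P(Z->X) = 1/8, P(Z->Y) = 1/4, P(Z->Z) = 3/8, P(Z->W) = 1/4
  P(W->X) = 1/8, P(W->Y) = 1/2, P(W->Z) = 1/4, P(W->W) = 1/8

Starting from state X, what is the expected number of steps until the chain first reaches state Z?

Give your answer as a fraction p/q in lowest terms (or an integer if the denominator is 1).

Let h_i = expected steps to first reach Z from state i.
Boundary: h_Z = 0.
First-step equations for the other states:
  h_X = 1 + 3/8*h_X + 1/4*h_Y + 1/4*h_Z + 1/8*h_W
  h_Y = 1 + 1/8*h_X + 1/4*h_Y + 3/8*h_Z + 1/4*h_W
  h_W = 1 + 1/8*h_X + 1/2*h_Y + 1/4*h_Z + 1/8*h_W

Substituting h_Z = 0 and rearranging gives the linear system (I - Q) h = 1:
  [5/8, -1/4, -1/8] . (h_X, h_Y, h_W) = 1
  [-1/8, 3/4, -1/4] . (h_X, h_Y, h_W) = 1
  [-1/8, -1/2, 7/8] . (h_X, h_Y, h_W) = 1

Solving yields:
  h_X = 248/71
  h_Y = 216/71
  h_W = 240/71

Starting state is X, so the expected hitting time is h_X = 248/71.

Answer: 248/71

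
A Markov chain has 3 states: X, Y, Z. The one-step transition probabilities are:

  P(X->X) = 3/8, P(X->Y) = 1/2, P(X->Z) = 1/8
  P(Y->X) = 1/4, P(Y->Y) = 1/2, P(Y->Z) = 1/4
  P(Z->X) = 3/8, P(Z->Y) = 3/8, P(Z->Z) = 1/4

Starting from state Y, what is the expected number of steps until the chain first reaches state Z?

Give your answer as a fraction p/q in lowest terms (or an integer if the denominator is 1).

Answer: 14/3

Derivation:
Let h_i = expected steps to first reach Z from state i.
Boundary: h_Z = 0.
First-step equations for the other states:
  h_X = 1 + 3/8*h_X + 1/2*h_Y + 1/8*h_Z
  h_Y = 1 + 1/4*h_X + 1/2*h_Y + 1/4*h_Z

Substituting h_Z = 0 and rearranging gives the linear system (I - Q) h = 1:
  [5/8, -1/2] . (h_X, h_Y) = 1
  [-1/4, 1/2] . (h_X, h_Y) = 1

Solving yields:
  h_X = 16/3
  h_Y = 14/3

Starting state is Y, so the expected hitting time is h_Y = 14/3.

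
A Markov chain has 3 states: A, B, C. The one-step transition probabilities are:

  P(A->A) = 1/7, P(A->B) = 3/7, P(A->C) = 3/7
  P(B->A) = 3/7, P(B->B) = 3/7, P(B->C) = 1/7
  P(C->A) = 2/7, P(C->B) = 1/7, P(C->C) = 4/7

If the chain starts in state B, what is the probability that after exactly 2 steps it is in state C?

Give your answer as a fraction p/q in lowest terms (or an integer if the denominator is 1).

Computing P^2 by repeated multiplication:
P^1 =
  A: [1/7, 3/7, 3/7]
  B: [3/7, 3/7, 1/7]
  C: [2/7, 1/7, 4/7]
P^2 =
  A: [16/49, 15/49, 18/49]
  B: [2/7, 19/49, 16/49]
  C: [13/49, 13/49, 23/49]

(P^2)[B -> C] = 16/49

Answer: 16/49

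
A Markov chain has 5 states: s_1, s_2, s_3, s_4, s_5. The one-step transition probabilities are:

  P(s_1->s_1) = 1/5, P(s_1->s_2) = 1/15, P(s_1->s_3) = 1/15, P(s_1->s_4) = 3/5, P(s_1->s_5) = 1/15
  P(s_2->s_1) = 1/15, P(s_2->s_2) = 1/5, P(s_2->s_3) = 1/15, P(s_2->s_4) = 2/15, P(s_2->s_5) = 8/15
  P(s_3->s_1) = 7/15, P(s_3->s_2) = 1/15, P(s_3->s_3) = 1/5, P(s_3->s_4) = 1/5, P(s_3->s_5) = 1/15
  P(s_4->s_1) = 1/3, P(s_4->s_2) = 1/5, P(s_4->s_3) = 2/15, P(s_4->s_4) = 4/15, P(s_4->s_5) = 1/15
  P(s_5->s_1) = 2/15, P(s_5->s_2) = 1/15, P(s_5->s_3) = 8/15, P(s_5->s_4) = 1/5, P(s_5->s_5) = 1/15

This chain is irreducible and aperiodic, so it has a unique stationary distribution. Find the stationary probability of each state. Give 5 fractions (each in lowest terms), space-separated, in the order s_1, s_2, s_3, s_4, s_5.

The stationary distribution satisfies pi = pi * P, i.e.:
  pi_s_1 = 1/5*pi_s_1 + 1/15*pi_s_2 + 7/15*pi_s_3 + 1/3*pi_s_4 + 2/15*pi_s_5
  pi_s_2 = 1/15*pi_s_1 + 1/5*pi_s_2 + 1/15*pi_s_3 + 1/5*pi_s_4 + 1/15*pi_s_5
  pi_s_3 = 1/15*pi_s_1 + 1/15*pi_s_2 + 1/5*pi_s_3 + 2/15*pi_s_4 + 8/15*pi_s_5
  pi_s_4 = 3/5*pi_s_1 + 2/15*pi_s_2 + 1/5*pi_s_3 + 4/15*pi_s_4 + 1/5*pi_s_5
  pi_s_5 = 1/15*pi_s_1 + 8/15*pi_s_2 + 1/15*pi_s_3 + 1/15*pi_s_4 + 1/15*pi_s_5
with normalization: pi_s_1 + pi_s_2 + pi_s_3 + pi_s_4 + pi_s_5 = 1.

Using the first 4 balance equations plus normalization, the linear system A*pi = b is:
  [-4/5, 1/15, 7/15, 1/3, 2/15] . pi = 0
  [1/15, -4/5, 1/15, 1/5, 1/15] . pi = 0
  [1/15, 1/15, -4/5, 2/15, 8/15] . pi = 0
  [3/5, 2/15, 1/5, -11/15, 1/5] . pi = 0
  [1, 1, 1, 1, 1] . pi = 1

Solving yields:
  pi_s_1 = 123/469
  pi_s_2 = 59/469
  pi_s_3 = 396/2345
  pi_s_4 = 149/469
  pi_s_5 = 42/335

Verification (pi * P):
  123/469*1/5 + 59/469*1/15 + 396/2345*7/15 + 149/469*1/3 + 42/335*2/15 = 123/469 = pi_s_1  (ok)
  123/469*1/15 + 59/469*1/5 + 396/2345*1/15 + 149/469*1/5 + 42/335*1/15 = 59/469 = pi_s_2  (ok)
  123/469*1/15 + 59/469*1/15 + 396/2345*1/5 + 149/469*2/15 + 42/335*8/15 = 396/2345 = pi_s_3  (ok)
  123/469*3/5 + 59/469*2/15 + 396/2345*1/5 + 149/469*4/15 + 42/335*1/5 = 149/469 = pi_s_4  (ok)
  123/469*1/15 + 59/469*8/15 + 396/2345*1/15 + 149/469*1/15 + 42/335*1/15 = 42/335 = pi_s_5  (ok)

Answer: 123/469 59/469 396/2345 149/469 42/335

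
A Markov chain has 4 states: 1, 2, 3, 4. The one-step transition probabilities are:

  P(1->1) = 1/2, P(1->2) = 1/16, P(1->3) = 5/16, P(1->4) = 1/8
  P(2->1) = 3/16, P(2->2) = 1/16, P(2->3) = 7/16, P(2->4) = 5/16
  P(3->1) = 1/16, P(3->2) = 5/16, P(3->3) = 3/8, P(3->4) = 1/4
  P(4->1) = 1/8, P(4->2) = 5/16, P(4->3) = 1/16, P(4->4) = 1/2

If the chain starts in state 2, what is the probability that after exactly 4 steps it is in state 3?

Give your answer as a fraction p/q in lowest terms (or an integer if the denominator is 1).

Answer: 18073/65536

Derivation:
Computing P^4 by repeated multiplication:
P^1 =
  1: [1/2, 1/16, 5/16, 1/8]
  2: [3/16, 1/16, 7/16, 5/16]
  3: [1/16, 5/16, 3/8, 1/4]
  4: [1/8, 5/16, 1/16, 1/2]
P^2 =
  1: [19/64, 11/64, 79/256, 57/256]
  2: [11/64, 1/4, 69/256, 79/256]
  3: [37/256, 7/32, 5/16, 83/256]
  4: [3/16, 13/64, 59/256, 97/256]
P^3 =
  1: [933/4096, 25/128, 1219/4096, 143/512]
  2: [771/4096, 53/256, 1161/4096, 329/1024]
  3: [355/2048, 227/1024, 285/1024, 669/2048]
  4: [793/4096, 55/256, 1055/4096, 171/512]
P^4 =
  1: [13371/65536, 3387/16384, 18723/65536, 9947/32768]
  2: [12505/65536, 3501/16384, 18073/65536, 10477/32768]
  3: [3055/16384, 1751/8192, 4521/16384, 2653/8192]
  4: [12775/65536, 3447/16384, 17823/65536, 10575/32768]

(P^4)[2 -> 3] = 18073/65536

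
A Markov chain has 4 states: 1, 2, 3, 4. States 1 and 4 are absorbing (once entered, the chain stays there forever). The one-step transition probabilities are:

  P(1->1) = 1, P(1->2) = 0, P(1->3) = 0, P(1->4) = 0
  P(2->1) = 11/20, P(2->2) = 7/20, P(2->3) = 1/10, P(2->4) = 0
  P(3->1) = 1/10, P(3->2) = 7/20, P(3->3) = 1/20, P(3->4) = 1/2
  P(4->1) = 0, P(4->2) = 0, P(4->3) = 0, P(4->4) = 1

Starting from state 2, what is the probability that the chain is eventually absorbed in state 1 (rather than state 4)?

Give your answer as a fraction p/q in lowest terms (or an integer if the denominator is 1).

Answer: 213/233

Derivation:
Let a_i = P(absorbed in 1 | start in state i).
Boundary conditions: a_1 = 1, a_4 = 0.
For each transient state i, a_i = sum_j P(i->j) * a_j:
  a_2 = 11/20*a_1 + 7/20*a_2 + 1/10*a_3 + 0*a_4
  a_3 = 1/10*a_1 + 7/20*a_2 + 1/20*a_3 + 1/2*a_4

Substituting a_1 = 1 and a_4 = 0, rearrange to (I - Q) a = r where r[i] = P(i -> 1):
  [13/20, -1/10] . (a_2, a_3) = 11/20
  [-7/20, 19/20] . (a_2, a_3) = 1/10

Solving yields:
  a_2 = 213/233
  a_3 = 103/233

Starting state is 2, so the absorption probability is a_2 = 213/233.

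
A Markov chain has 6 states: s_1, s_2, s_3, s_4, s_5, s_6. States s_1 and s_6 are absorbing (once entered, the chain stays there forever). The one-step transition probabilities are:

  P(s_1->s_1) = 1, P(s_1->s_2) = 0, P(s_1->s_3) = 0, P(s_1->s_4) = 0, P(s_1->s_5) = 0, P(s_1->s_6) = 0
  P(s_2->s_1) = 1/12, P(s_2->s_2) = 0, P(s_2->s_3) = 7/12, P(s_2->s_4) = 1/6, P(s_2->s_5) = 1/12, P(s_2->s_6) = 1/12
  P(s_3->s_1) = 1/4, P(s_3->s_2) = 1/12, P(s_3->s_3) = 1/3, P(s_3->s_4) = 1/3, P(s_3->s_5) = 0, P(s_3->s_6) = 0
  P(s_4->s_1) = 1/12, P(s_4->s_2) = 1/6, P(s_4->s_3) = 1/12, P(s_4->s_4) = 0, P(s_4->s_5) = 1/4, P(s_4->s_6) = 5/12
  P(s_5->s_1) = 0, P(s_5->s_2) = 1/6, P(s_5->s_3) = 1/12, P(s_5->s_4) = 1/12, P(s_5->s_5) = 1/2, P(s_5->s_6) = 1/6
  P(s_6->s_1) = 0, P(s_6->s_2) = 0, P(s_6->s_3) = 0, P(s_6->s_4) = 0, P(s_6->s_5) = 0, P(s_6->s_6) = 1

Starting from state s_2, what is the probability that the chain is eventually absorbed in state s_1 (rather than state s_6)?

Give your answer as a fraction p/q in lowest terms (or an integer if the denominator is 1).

Let a_i = P(absorbed in s_1 | start in state i).
Boundary conditions: a_s_1 = 1, a_s_6 = 0.
For each transient state i, a_i = sum_j P(i->j) * a_j:
  a_s_2 = 1/12*a_s_1 + 0*a_s_2 + 7/12*a_s_3 + 1/6*a_s_4 + 1/12*a_s_5 + 1/12*a_s_6
  a_s_3 = 1/4*a_s_1 + 1/12*a_s_2 + 1/3*a_s_3 + 1/3*a_s_4 + 0*a_s_5 + 0*a_s_6
  a_s_4 = 1/12*a_s_1 + 1/6*a_s_2 + 1/12*a_s_3 + 0*a_s_4 + 1/4*a_s_5 + 5/12*a_s_6
  a_s_5 = 0*a_s_1 + 1/6*a_s_2 + 1/12*a_s_3 + 1/12*a_s_4 + 1/2*a_s_5 + 1/6*a_s_6

Substituting a_s_1 = 1 and a_s_6 = 0, rearrange to (I - Q) a = r where r[i] = P(i -> s_1):
  [1, -7/12, -1/6, -1/12] . (a_s_2, a_s_3, a_s_4, a_s_5) = 1/12
  [-1/12, 2/3, -1/3, 0] . (a_s_2, a_s_3, a_s_4, a_s_5) = 1/4
  [-1/6, -1/12, 1, -1/4] . (a_s_2, a_s_3, a_s_4, a_s_5) = 1/12
  [-1/6, -1/12, -1/12, 1/2] . (a_s_2, a_s_3, a_s_4, a_s_5) = 0

Solving yields:
  a_s_2 = 1167/2339
  a_s_3 = 1366/2339
  a_s_4 = 686/2339
  a_s_5 = 731/2339

Starting state is s_2, so the absorption probability is a_s_2 = 1167/2339.

Answer: 1167/2339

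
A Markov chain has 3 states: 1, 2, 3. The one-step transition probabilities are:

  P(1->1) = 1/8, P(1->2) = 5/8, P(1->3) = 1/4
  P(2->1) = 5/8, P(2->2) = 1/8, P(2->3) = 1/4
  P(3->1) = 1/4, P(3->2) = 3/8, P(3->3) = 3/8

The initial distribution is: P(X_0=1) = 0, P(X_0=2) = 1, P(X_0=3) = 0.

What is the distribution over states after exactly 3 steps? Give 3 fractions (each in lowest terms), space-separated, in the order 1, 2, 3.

Answer: 105/256 39/128 73/256

Derivation:
Propagating the distribution step by step (d_{t+1} = d_t * P):
d_0 = (1=0, 2=1, 3=0)
  d_1[1] = 0*1/8 + 1*5/8 + 0*1/4 = 5/8
  d_1[2] = 0*5/8 + 1*1/8 + 0*3/8 = 1/8
  d_1[3] = 0*1/4 + 1*1/4 + 0*3/8 = 1/4
d_1 = (1=5/8, 2=1/8, 3=1/4)
  d_2[1] = 5/8*1/8 + 1/8*5/8 + 1/4*1/4 = 7/32
  d_2[2] = 5/8*5/8 + 1/8*1/8 + 1/4*3/8 = 1/2
  d_2[3] = 5/8*1/4 + 1/8*1/4 + 1/4*3/8 = 9/32
d_2 = (1=7/32, 2=1/2, 3=9/32)
  d_3[1] = 7/32*1/8 + 1/2*5/8 + 9/32*1/4 = 105/256
  d_3[2] = 7/32*5/8 + 1/2*1/8 + 9/32*3/8 = 39/128
  d_3[3] = 7/32*1/4 + 1/2*1/4 + 9/32*3/8 = 73/256
d_3 = (1=105/256, 2=39/128, 3=73/256)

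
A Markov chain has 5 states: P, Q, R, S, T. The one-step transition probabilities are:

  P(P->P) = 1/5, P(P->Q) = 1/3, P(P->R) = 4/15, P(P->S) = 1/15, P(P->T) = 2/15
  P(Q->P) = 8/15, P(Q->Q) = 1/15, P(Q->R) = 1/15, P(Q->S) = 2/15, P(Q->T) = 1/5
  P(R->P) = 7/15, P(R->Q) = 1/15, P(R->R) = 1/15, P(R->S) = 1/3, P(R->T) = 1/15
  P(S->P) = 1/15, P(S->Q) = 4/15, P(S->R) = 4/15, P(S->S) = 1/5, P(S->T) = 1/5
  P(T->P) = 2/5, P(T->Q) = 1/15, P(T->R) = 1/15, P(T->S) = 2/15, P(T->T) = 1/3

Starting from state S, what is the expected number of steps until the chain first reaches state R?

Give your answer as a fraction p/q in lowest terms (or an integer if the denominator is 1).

Let h_i = expected steps to first reach R from state i.
Boundary: h_R = 0.
First-step equations for the other states:
  h_P = 1 + 1/5*h_P + 1/3*h_Q + 4/15*h_R + 1/15*h_S + 2/15*h_T
  h_Q = 1 + 8/15*h_P + 1/15*h_Q + 1/15*h_R + 2/15*h_S + 1/5*h_T
  h_S = 1 + 1/15*h_P + 4/15*h_Q + 4/15*h_R + 1/5*h_S + 1/5*h_T
  h_T = 1 + 2/5*h_P + 1/15*h_Q + 1/15*h_R + 2/15*h_S + 1/3*h_T

Substituting h_R = 0 and rearranging gives the linear system (I - Q) h = 1:
  [4/5, -1/3, -1/15, -2/15] . (h_P, h_Q, h_S, h_T) = 1
  [-8/15, 14/15, -2/15, -1/5] . (h_P, h_Q, h_S, h_T) = 1
  [-1/15, -4/15, 4/5, -1/5] . (h_P, h_Q, h_S, h_T) = 1
  [-2/5, -1/15, -2/15, 2/3] . (h_P, h_Q, h_S, h_T) = 1

Solving yields:
  h_P = 9042/1669
  h_Q = 10563/1669
  h_S = 9060/1669
  h_T = 10797/1669

Starting state is S, so the expected hitting time is h_S = 9060/1669.

Answer: 9060/1669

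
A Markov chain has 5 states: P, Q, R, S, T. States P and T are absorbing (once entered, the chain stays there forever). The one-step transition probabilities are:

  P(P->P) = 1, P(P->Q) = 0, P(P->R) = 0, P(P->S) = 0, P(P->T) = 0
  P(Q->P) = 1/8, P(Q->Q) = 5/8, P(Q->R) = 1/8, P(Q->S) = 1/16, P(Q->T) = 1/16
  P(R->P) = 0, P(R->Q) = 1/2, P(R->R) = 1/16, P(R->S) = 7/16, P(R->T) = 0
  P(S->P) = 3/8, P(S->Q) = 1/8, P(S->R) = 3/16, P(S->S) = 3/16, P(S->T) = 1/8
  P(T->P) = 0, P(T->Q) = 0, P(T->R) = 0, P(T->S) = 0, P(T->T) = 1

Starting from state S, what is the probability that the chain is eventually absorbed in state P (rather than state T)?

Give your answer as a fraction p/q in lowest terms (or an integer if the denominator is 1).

Answer: 276/377

Derivation:
Let a_i = P(absorbed in P | start in state i).
Boundary conditions: a_P = 1, a_T = 0.
For each transient state i, a_i = sum_j P(i->j) * a_j:
  a_Q = 1/8*a_P + 5/8*a_Q + 1/8*a_R + 1/16*a_S + 1/16*a_T
  a_R = 0*a_P + 1/2*a_Q + 1/16*a_R + 7/16*a_S + 0*a_T
  a_S = 3/8*a_P + 1/8*a_Q + 3/16*a_R + 3/16*a_S + 1/8*a_T

Substituting a_P = 1 and a_T = 0, rearrange to (I - Q) a = r where r[i] = P(i -> P):
  [3/8, -1/8, -1/16] . (a_Q, a_R, a_S) = 1/8
  [-1/2, 15/16, -7/16] . (a_Q, a_R, a_S) = 0
  [-1/8, -3/16, 13/16] . (a_Q, a_R, a_S) = 3/8

Solving yields:
  a_Q = 9/13
  a_R = 268/377
  a_S = 276/377

Starting state is S, so the absorption probability is a_S = 276/377.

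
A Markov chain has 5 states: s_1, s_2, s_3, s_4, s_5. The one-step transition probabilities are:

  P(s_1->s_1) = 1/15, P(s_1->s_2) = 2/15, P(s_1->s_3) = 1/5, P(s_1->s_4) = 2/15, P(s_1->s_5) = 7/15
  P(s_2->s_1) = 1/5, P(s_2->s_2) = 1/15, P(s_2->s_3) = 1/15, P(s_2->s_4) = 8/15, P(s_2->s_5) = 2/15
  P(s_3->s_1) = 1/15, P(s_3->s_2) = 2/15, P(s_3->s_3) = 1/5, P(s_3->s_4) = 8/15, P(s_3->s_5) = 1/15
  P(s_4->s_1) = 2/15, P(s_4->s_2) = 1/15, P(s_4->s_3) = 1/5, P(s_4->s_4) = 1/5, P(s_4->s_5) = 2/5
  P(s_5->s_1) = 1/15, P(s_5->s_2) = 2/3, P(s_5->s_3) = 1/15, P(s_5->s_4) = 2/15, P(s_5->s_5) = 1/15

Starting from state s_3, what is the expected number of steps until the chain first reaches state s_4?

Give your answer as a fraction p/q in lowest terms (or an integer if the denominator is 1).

Answer: 4230/1907

Derivation:
Let h_i = expected steps to first reach s_4 from state i.
Boundary: h_s_4 = 0.
First-step equations for the other states:
  h_s_1 = 1 + 1/15*h_s_1 + 2/15*h_s_2 + 1/5*h_s_3 + 2/15*h_s_4 + 7/15*h_s_5
  h_s_2 = 1 + 1/5*h_s_1 + 1/15*h_s_2 + 1/15*h_s_3 + 8/15*h_s_4 + 2/15*h_s_5
  h_s_3 = 1 + 1/15*h_s_1 + 2/15*h_s_2 + 1/5*h_s_3 + 8/15*h_s_4 + 1/15*h_s_5
  h_s_5 = 1 + 1/15*h_s_1 + 2/3*h_s_2 + 1/15*h_s_3 + 2/15*h_s_4 + 1/15*h_s_5

Substituting h_s_4 = 0 and rearranging gives the linear system (I - Q) h = 1:
  [14/15, -2/15, -1/5, -7/15] . (h_s_1, h_s_2, h_s_3, h_s_5) = 1
  [-1/5, 14/15, -1/15, -2/15] . (h_s_1, h_s_2, h_s_3, h_s_5) = 1
  [-1/15, -2/15, 4/5, -1/15] . (h_s_1, h_s_2, h_s_3, h_s_5) = 1
  [-1/15, -2/3, -1/15, 14/15] . (h_s_1, h_s_2, h_s_3, h_s_5) = 1

Solving yields:
  h_s_1 = 6690/1907
  h_s_2 = 9315/3814
  h_s_3 = 4230/1907
  h_s_5 = 6150/1907

Starting state is s_3, so the expected hitting time is h_s_3 = 4230/1907.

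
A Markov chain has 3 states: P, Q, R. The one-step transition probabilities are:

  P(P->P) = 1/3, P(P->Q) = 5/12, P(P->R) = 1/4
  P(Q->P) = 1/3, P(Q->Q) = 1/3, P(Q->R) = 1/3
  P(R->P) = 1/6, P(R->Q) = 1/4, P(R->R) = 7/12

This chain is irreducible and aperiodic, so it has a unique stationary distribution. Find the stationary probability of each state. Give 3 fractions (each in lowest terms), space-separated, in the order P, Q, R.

The stationary distribution satisfies pi = pi * P, i.e.:
  pi_P = 1/3*pi_P + 1/3*pi_Q + 1/6*pi_R
  pi_Q = 5/12*pi_P + 1/3*pi_Q + 1/4*pi_R
  pi_R = 1/4*pi_P + 1/3*pi_Q + 7/12*pi_R
with normalization: pi_P + pi_Q + pi_R = 1.

Using the first 2 balance equations plus normalization, the linear system A*pi = b is:
  [-2/3, 1/3, 1/6] . pi = 0
  [5/12, -2/3, 1/4] . pi = 0
  [1, 1, 1] . pi = 1

Solving yields:
  pi_P = 14/53
  pi_Q = 17/53
  pi_R = 22/53

Verification (pi * P):
  14/53*1/3 + 17/53*1/3 + 22/53*1/6 = 14/53 = pi_P  (ok)
  14/53*5/12 + 17/53*1/3 + 22/53*1/4 = 17/53 = pi_Q  (ok)
  14/53*1/4 + 17/53*1/3 + 22/53*7/12 = 22/53 = pi_R  (ok)

Answer: 14/53 17/53 22/53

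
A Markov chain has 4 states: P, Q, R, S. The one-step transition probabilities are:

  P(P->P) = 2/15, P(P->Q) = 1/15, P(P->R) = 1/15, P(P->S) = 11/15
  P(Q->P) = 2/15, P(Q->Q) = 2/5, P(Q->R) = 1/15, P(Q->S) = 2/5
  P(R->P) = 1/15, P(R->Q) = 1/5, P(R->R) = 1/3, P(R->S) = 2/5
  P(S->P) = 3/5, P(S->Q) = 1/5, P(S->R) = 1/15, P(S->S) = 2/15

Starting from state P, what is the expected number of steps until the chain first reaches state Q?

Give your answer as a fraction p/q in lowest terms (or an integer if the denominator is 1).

Answer: 495/68

Derivation:
Let h_i = expected steps to first reach Q from state i.
Boundary: h_Q = 0.
First-step equations for the other states:
  h_P = 1 + 2/15*h_P + 1/15*h_Q + 1/15*h_R + 11/15*h_S
  h_R = 1 + 1/15*h_P + 1/5*h_Q + 1/3*h_R + 2/5*h_S
  h_S = 1 + 3/5*h_P + 1/5*h_Q + 1/15*h_R + 2/15*h_S

Substituting h_Q = 0 and rearranging gives the linear system (I - Q) h = 1:
  [13/15, -1/15, -11/15] . (h_P, h_R, h_S) = 1
  [-1/15, 2/3, -2/5] . (h_P, h_R, h_S) = 1
  [-3/5, -1/15, 13/15] . (h_P, h_R, h_S) = 1

Solving yields:
  h_P = 495/68
  h_R = 1695/272
  h_S = 1815/272

Starting state is P, so the expected hitting time is h_P = 495/68.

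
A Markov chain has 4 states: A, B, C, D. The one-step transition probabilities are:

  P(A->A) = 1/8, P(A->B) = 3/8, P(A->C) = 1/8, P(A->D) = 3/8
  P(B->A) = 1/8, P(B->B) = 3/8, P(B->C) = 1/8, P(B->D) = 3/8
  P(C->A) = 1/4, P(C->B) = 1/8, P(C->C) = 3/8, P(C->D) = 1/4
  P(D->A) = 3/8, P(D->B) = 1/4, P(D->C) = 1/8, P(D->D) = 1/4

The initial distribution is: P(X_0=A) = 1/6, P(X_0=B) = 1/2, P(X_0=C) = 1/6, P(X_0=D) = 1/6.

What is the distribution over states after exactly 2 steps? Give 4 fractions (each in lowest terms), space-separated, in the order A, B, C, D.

Answer: 11/48 7/24 1/6 5/16

Derivation:
Propagating the distribution step by step (d_{t+1} = d_t * P):
d_0 = (A=1/6, B=1/2, C=1/6, D=1/6)
  d_1[A] = 1/6*1/8 + 1/2*1/8 + 1/6*1/4 + 1/6*3/8 = 3/16
  d_1[B] = 1/6*3/8 + 1/2*3/8 + 1/6*1/8 + 1/6*1/4 = 5/16
  d_1[C] = 1/6*1/8 + 1/2*1/8 + 1/6*3/8 + 1/6*1/8 = 1/6
  d_1[D] = 1/6*3/8 + 1/2*3/8 + 1/6*1/4 + 1/6*1/4 = 1/3
d_1 = (A=3/16, B=5/16, C=1/6, D=1/3)
  d_2[A] = 3/16*1/8 + 5/16*1/8 + 1/6*1/4 + 1/3*3/8 = 11/48
  d_2[B] = 3/16*3/8 + 5/16*3/8 + 1/6*1/8 + 1/3*1/4 = 7/24
  d_2[C] = 3/16*1/8 + 5/16*1/8 + 1/6*3/8 + 1/3*1/8 = 1/6
  d_2[D] = 3/16*3/8 + 5/16*3/8 + 1/6*1/4 + 1/3*1/4 = 5/16
d_2 = (A=11/48, B=7/24, C=1/6, D=5/16)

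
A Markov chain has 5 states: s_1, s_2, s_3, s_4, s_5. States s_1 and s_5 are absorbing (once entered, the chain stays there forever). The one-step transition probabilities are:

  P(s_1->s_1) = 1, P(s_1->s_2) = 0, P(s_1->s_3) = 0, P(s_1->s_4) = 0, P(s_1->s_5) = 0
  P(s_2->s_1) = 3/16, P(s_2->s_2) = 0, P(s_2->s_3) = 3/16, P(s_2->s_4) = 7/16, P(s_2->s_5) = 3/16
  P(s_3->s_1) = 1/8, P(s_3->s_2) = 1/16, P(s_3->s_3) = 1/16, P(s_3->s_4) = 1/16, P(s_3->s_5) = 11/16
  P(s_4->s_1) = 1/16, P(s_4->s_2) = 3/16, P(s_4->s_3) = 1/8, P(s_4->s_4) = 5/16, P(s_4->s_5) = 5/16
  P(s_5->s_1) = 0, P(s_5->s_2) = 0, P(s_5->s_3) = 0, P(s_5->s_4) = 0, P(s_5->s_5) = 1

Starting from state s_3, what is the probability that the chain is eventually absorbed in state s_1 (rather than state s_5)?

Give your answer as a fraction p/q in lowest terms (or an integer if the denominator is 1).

Answer: 375/2237

Derivation:
Let a_i = P(absorbed in s_1 | start in state i).
Boundary conditions: a_s_1 = 1, a_s_5 = 0.
For each transient state i, a_i = sum_j P(i->j) * a_j:
  a_s_2 = 3/16*a_s_1 + 0*a_s_2 + 3/16*a_s_3 + 7/16*a_s_4 + 3/16*a_s_5
  a_s_3 = 1/8*a_s_1 + 1/16*a_s_2 + 1/16*a_s_3 + 1/16*a_s_4 + 11/16*a_s_5
  a_s_4 = 1/16*a_s_1 + 3/16*a_s_2 + 1/8*a_s_3 + 5/16*a_s_4 + 5/16*a_s_5

Substituting a_s_1 = 1 and a_s_5 = 0, rearrange to (I - Q) a = r where r[i] = P(i -> s_1):
  [1, -3/16, -7/16] . (a_s_2, a_s_3, a_s_4) = 3/16
  [-1/16, 15/16, -1/16] . (a_s_2, a_s_3, a_s_4) = 1/8
  [-3/16, -1/8, 11/16] . (a_s_2, a_s_3, a_s_4) = 1/16

Solving yields:
  a_s_2 = 691/2237
  a_s_3 = 375/2237
  a_s_4 = 460/2237

Starting state is s_3, so the absorption probability is a_s_3 = 375/2237.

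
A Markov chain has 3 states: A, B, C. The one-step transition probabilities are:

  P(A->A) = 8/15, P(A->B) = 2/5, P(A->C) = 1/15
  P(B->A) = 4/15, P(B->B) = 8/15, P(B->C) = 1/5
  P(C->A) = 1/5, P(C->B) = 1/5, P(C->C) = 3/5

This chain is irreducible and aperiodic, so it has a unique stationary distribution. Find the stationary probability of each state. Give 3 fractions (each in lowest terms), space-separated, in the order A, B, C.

Answer: 33/97 39/97 25/97

Derivation:
The stationary distribution satisfies pi = pi * P, i.e.:
  pi_A = 8/15*pi_A + 4/15*pi_B + 1/5*pi_C
  pi_B = 2/5*pi_A + 8/15*pi_B + 1/5*pi_C
  pi_C = 1/15*pi_A + 1/5*pi_B + 3/5*pi_C
with normalization: pi_A + pi_B + pi_C = 1.

Using the first 2 balance equations plus normalization, the linear system A*pi = b is:
  [-7/15, 4/15, 1/5] . pi = 0
  [2/5, -7/15, 1/5] . pi = 0
  [1, 1, 1] . pi = 1

Solving yields:
  pi_A = 33/97
  pi_B = 39/97
  pi_C = 25/97

Verification (pi * P):
  33/97*8/15 + 39/97*4/15 + 25/97*1/5 = 33/97 = pi_A  (ok)
  33/97*2/5 + 39/97*8/15 + 25/97*1/5 = 39/97 = pi_B  (ok)
  33/97*1/15 + 39/97*1/5 + 25/97*3/5 = 25/97 = pi_C  (ok)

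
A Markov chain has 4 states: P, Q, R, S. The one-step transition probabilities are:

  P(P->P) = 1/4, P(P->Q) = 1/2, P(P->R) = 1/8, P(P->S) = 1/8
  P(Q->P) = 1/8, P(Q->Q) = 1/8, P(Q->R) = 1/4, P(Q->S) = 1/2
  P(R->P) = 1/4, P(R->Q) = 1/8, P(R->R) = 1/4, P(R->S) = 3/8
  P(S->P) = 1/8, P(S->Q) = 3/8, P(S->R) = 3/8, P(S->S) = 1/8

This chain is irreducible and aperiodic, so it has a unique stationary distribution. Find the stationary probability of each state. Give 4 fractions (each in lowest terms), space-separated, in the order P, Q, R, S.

Answer: 115/637 13/49 24/91 185/637

Derivation:
The stationary distribution satisfies pi = pi * P, i.e.:
  pi_P = 1/4*pi_P + 1/8*pi_Q + 1/4*pi_R + 1/8*pi_S
  pi_Q = 1/2*pi_P + 1/8*pi_Q + 1/8*pi_R + 3/8*pi_S
  pi_R = 1/8*pi_P + 1/4*pi_Q + 1/4*pi_R + 3/8*pi_S
  pi_S = 1/8*pi_P + 1/2*pi_Q + 3/8*pi_R + 1/8*pi_S
with normalization: pi_P + pi_Q + pi_R + pi_S = 1.

Using the first 3 balance equations plus normalization, the linear system A*pi = b is:
  [-3/4, 1/8, 1/4, 1/8] . pi = 0
  [1/2, -7/8, 1/8, 3/8] . pi = 0
  [1/8, 1/4, -3/4, 3/8] . pi = 0
  [1, 1, 1, 1] . pi = 1

Solving yields:
  pi_P = 115/637
  pi_Q = 13/49
  pi_R = 24/91
  pi_S = 185/637

Verification (pi * P):
  115/637*1/4 + 13/49*1/8 + 24/91*1/4 + 185/637*1/8 = 115/637 = pi_P  (ok)
  115/637*1/2 + 13/49*1/8 + 24/91*1/8 + 185/637*3/8 = 13/49 = pi_Q  (ok)
  115/637*1/8 + 13/49*1/4 + 24/91*1/4 + 185/637*3/8 = 24/91 = pi_R  (ok)
  115/637*1/8 + 13/49*1/2 + 24/91*3/8 + 185/637*1/8 = 185/637 = pi_S  (ok)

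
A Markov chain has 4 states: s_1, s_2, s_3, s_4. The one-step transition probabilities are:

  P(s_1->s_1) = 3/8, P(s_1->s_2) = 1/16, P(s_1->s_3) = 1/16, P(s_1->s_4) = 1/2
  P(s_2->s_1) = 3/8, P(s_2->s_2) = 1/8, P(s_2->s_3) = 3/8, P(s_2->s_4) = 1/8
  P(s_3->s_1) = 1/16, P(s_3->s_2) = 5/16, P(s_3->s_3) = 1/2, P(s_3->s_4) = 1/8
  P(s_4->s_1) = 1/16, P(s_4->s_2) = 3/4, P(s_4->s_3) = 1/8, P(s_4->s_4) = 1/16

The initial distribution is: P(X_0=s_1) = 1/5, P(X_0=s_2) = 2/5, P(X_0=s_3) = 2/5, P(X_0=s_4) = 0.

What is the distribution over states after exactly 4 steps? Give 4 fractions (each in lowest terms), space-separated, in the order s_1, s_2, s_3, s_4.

Answer: 14653/65536 93021/327680 2433/8192 32037/163840

Derivation:
Propagating the distribution step by step (d_{t+1} = d_t * P):
d_0 = (s_1=1/5, s_2=2/5, s_3=2/5, s_4=0)
  d_1[s_1] = 1/5*3/8 + 2/5*3/8 + 2/5*1/16 + 0*1/16 = 1/4
  d_1[s_2] = 1/5*1/16 + 2/5*1/8 + 2/5*5/16 + 0*3/4 = 3/16
  d_1[s_3] = 1/5*1/16 + 2/5*3/8 + 2/5*1/2 + 0*1/8 = 29/80
  d_1[s_4] = 1/5*1/2 + 2/5*1/8 + 2/5*1/8 + 0*1/16 = 1/5
d_1 = (s_1=1/4, s_2=3/16, s_3=29/80, s_4=1/5)
  d_2[s_1] = 1/4*3/8 + 3/16*3/8 + 29/80*1/16 + 1/5*1/16 = 51/256
  d_2[s_2] = 1/4*1/16 + 3/16*1/8 + 29/80*5/16 + 1/5*3/4 = 387/1280
  d_2[s_3] = 1/4*1/16 + 3/16*3/8 + 29/80*1/2 + 1/5*1/8 = 187/640
  d_2[s_4] = 1/4*1/2 + 3/16*1/8 + 29/80*1/8 + 1/5*1/16 = 33/160
d_2 = (s_1=51/256, s_2=387/1280, s_3=187/640, s_4=33/160)
  d_3[s_1] = 51/256*3/8 + 387/1280*3/8 + 187/640*1/16 + 33/160*1/16 = 449/2048
  d_3[s_2] = 51/256*1/16 + 387/1280*1/8 + 187/640*5/16 + 33/160*3/4 = 6067/20480
  d_3[s_3] = 51/256*1/16 + 387/1280*3/8 + 187/640*1/2 + 33/160*1/8 = 6097/20480
  d_3[s_4] = 51/256*1/2 + 387/1280*1/8 + 187/640*1/8 + 33/160*1/16 = 1913/10240
d_3 = (s_1=449/2048, s_2=6067/20480, s_3=6097/20480, s_4=1913/10240)
  d_4[s_1] = 449/2048*3/8 + 6067/20480*3/8 + 6097/20480*1/16 + 1913/10240*1/16 = 14653/65536
  d_4[s_2] = 449/2048*1/16 + 6067/20480*1/8 + 6097/20480*5/16 + 1913/10240*3/4 = 93021/327680
  d_4[s_3] = 449/2048*1/16 + 6067/20480*3/8 + 6097/20480*1/2 + 1913/10240*1/8 = 2433/8192
  d_4[s_4] = 449/2048*1/2 + 6067/20480*1/8 + 6097/20480*1/8 + 1913/10240*1/16 = 32037/163840
d_4 = (s_1=14653/65536, s_2=93021/327680, s_3=2433/8192, s_4=32037/163840)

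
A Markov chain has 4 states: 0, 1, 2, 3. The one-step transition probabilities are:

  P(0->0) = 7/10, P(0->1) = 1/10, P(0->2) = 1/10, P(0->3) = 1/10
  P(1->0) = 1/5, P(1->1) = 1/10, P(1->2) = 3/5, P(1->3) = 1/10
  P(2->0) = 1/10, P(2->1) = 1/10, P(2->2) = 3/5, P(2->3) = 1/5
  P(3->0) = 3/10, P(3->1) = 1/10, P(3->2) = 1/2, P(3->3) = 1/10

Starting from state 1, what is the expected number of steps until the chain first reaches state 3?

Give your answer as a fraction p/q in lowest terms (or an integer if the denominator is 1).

Answer: 90/13

Derivation:
Let h_i = expected steps to first reach 3 from state i.
Boundary: h_3 = 0.
First-step equations for the other states:
  h_0 = 1 + 7/10*h_0 + 1/10*h_1 + 1/10*h_2 + 1/10*h_3
  h_1 = 1 + 1/5*h_0 + 1/10*h_1 + 3/5*h_2 + 1/10*h_3
  h_2 = 1 + 1/10*h_0 + 1/10*h_1 + 3/5*h_2 + 1/5*h_3

Substituting h_3 = 0 and rearranging gives the linear system (I - Q) h = 1:
  [3/10, -1/10, -1/10] . (h_0, h_1, h_2) = 1
  [-1/5, 9/10, -3/5] . (h_0, h_1, h_2) = 1
  [-1/10, -1/10, 2/5] . (h_0, h_1, h_2) = 1

Solving yields:
  h_0 = 100/13
  h_1 = 90/13
  h_2 = 80/13

Starting state is 1, so the expected hitting time is h_1 = 90/13.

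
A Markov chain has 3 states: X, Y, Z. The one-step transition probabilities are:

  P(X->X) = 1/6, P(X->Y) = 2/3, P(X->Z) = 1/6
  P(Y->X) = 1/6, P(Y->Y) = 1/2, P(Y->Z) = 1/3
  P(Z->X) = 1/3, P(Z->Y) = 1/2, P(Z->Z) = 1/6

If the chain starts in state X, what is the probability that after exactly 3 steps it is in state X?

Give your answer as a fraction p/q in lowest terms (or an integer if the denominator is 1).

Computing P^3 by repeated multiplication:
P^1 =
  X: [1/6, 2/3, 1/6]
  Y: [1/6, 1/2, 1/3]
  Z: [1/3, 1/2, 1/6]
P^2 =
  X: [7/36, 19/36, 5/18]
  Y: [2/9, 19/36, 1/4]
  Z: [7/36, 5/9, 1/4]
P^3 =
  X: [23/108, 115/216, 55/216]
  Y: [5/24, 29/54, 55/216]
  Z: [5/24, 115/216, 7/27]

(P^3)[X -> X] = 23/108

Answer: 23/108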